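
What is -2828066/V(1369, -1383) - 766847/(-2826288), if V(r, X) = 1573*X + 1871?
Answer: 2414934609011/1535796420336 ≈ 1.5724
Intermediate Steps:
V(r, X) = 1871 + 1573*X
-2828066/V(1369, -1383) - 766847/(-2826288) = -2828066/(1871 + 1573*(-1383)) - 766847/(-2826288) = -2828066/(1871 - 2175459) - 766847*(-1/2826288) = -2828066/(-2173588) + 766847/2826288 = -2828066*(-1/2173588) + 766847/2826288 = 1414033/1086794 + 766847/2826288 = 2414934609011/1535796420336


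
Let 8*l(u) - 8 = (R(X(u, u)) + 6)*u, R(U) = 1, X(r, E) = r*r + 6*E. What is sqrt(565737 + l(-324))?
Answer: sqrt(2261818)/2 ≈ 751.97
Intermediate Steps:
X(r, E) = r**2 + 6*E
l(u) = 1 + 7*u/8 (l(u) = 1 + ((1 + 6)*u)/8 = 1 + (7*u)/8 = 1 + 7*u/8)
sqrt(565737 + l(-324)) = sqrt(565737 + (1 + (7/8)*(-324))) = sqrt(565737 + (1 - 567/2)) = sqrt(565737 - 565/2) = sqrt(1130909/2) = sqrt(2261818)/2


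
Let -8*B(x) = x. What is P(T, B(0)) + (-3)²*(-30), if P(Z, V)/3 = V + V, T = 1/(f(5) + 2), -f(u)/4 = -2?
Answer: -270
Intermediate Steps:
f(u) = 8 (f(u) = -4*(-2) = 8)
B(x) = -x/8
T = ⅒ (T = 1/(8 + 2) = 1/10 = ⅒ ≈ 0.10000)
P(Z, V) = 6*V (P(Z, V) = 3*(V + V) = 3*(2*V) = 6*V)
P(T, B(0)) + (-3)²*(-30) = 6*(-⅛*0) + (-3)²*(-30) = 6*0 + 9*(-30) = 0 - 270 = -270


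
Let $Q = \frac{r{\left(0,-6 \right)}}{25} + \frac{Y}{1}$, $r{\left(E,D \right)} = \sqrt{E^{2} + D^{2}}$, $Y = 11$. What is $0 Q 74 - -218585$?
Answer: $218585$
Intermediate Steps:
$r{\left(E,D \right)} = \sqrt{D^{2} + E^{2}}$
$Q = \frac{281}{25}$ ($Q = \frac{\sqrt{\left(-6\right)^{2} + 0^{2}}}{25} + \frac{11}{1} = \sqrt{36 + 0} \cdot \frac{1}{25} + 11 \cdot 1 = \sqrt{36} \cdot \frac{1}{25} + 11 = 6 \cdot \frac{1}{25} + 11 = \frac{6}{25} + 11 = \frac{281}{25} \approx 11.24$)
$0 Q 74 - -218585 = 0 \cdot \frac{281}{25} \cdot 74 - -218585 = 0 \cdot 74 + 218585 = 0 + 218585 = 218585$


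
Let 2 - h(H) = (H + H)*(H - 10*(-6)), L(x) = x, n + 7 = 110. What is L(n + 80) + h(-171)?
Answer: -37777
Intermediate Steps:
n = 103 (n = -7 + 110 = 103)
h(H) = 2 - 2*H*(60 + H) (h(H) = 2 - (H + H)*(H - 10*(-6)) = 2 - 2*H*(H + 60) = 2 - 2*H*(60 + H))
L(n + 80) + h(-171) = (103 + 80) + (2 - 120*(-171) - 2*(-171)²) = 183 + (2 + 20520 - 2*29241) = 183 + (2 + 20520 - 58482) = 183 - 37960 = -37777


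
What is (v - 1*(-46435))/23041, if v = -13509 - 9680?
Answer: 23246/23041 ≈ 1.0089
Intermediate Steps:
v = -23189
(v - 1*(-46435))/23041 = (-23189 - 1*(-46435))/23041 = (-23189 + 46435)*(1/23041) = 23246*(1/23041) = 23246/23041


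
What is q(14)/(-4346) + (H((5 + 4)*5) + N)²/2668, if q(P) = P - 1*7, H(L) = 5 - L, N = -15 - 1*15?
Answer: 5319181/2898782 ≈ 1.8350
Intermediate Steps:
N = -30 (N = -15 - 15 = -30)
q(P) = -7 + P (q(P) = P - 7 = -7 + P)
q(14)/(-4346) + (H((5 + 4)*5) + N)²/2668 = (-7 + 14)/(-4346) + ((5 - (5 + 4)*5) - 30)²/2668 = 7*(-1/4346) + ((5 - 9*5) - 30)²*(1/2668) = -7/4346 + ((5 - 1*45) - 30)²*(1/2668) = -7/4346 + ((5 - 45) - 30)²*(1/2668) = -7/4346 + (-40 - 30)²*(1/2668) = -7/4346 + (-70)²*(1/2668) = -7/4346 + 4900*(1/2668) = -7/4346 + 1225/667 = 5319181/2898782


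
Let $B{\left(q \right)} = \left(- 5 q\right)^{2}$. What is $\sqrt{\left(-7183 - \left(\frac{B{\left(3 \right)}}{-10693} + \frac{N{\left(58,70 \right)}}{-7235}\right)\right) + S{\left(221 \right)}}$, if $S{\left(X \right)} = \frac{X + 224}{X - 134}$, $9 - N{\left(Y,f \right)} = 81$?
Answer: $\frac{i \sqrt{1125155883678197148255}}{395920905} \approx 84.722 i$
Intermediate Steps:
$N{\left(Y,f \right)} = -72$ ($N{\left(Y,f \right)} = 9 - 81 = -72$)
$B{\left(q \right)} = 25 q^{2}$
$S{\left(X \right)} = \frac{224 + X}{-134 + X}$
$\sqrt{\left(-7183 - \left(\frac{B{\left(3 \right)}}{-10693} + \frac{N{\left(58,70 \right)}}{-7235}\right)\right) + S{\left(221 \right)}} = \sqrt{\left(-7183 - \left(\frac{25 \cdot 3^{2}}{-10693} - \frac{72}{-7235}\right)\right) + \frac{224 + 221}{-134 + 221}} = \sqrt{\left(-7183 - \left(25 \cdot 9 \left(- \frac{1}{10693}\right) - - \frac{72}{7235}\right)\right) + \frac{1}{87} \cdot 445} = \sqrt{\left(-7183 - \left(225 \left(- \frac{1}{10693}\right) + \frac{72}{7235}\right)\right) + \frac{1}{87} \cdot 445} = \sqrt{\left(-7183 - \left(- \frac{225}{10693} + \frac{72}{7235}\right)\right) + \frac{445}{87}} = \sqrt{\left(-7183 - - \frac{857979}{77363855}\right) + \frac{445}{87}} = \sqrt{\left(-7183 + \frac{857979}{77363855}\right) + \frac{445}{87}} = \sqrt{- \frac{555703712486}{77363855} + \frac{445}{87}} = \sqrt{- \frac{48311796070807}{6730655385}} = \frac{i \sqrt{1125155883678197148255}}{395920905}$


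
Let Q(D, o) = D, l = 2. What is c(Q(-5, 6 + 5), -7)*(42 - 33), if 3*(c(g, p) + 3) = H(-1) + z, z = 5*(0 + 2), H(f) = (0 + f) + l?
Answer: 6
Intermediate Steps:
H(f) = 2 + f (H(f) = (0 + f) + 2 = f + 2 = 2 + f)
z = 10 (z = 5*2 = 10)
c(g, p) = ⅔ (c(g, p) = -3 + ((2 - 1) + 10)/3 = -3 + (1 + 10)/3 = -3 + (⅓)*11 = -3 + 11/3 = ⅔)
c(Q(-5, 6 + 5), -7)*(42 - 33) = 2*(42 - 33)/3 = (⅔)*9 = 6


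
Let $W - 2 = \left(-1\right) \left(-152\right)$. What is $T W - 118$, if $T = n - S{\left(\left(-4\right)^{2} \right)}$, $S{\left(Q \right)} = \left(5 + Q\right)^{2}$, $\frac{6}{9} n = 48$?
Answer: $-56944$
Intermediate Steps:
$W = 154$ ($W = 2 - -152 = 2 + 152 = 154$)
$n = 72$ ($n = \frac{3}{2} \cdot 48 = 72$)
$T = -369$ ($T = 72 - \left(5 + \left(-4\right)^{2}\right)^{2} = 72 - \left(5 + 16\right)^{2} = 72 - 21^{2} = 72 - 441 = -369$)
$T W - 118 = \left(-369\right) 154 - 118 = -56826 - 118 = -56944$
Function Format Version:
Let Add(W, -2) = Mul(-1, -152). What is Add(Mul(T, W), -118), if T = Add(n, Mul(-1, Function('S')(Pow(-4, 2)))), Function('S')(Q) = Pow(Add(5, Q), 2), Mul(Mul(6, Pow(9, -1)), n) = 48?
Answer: -56944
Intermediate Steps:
W = 154 (W = Add(2, Mul(-1, -152)) = Add(2, 152) = 154)
n = 72 (n = Mul(Rational(3, 2), 48) = 72)
T = -369 (T = Add(72, Mul(-1, Pow(Add(5, Pow(-4, 2)), 2))) = Add(72, Mul(-1, Pow(Add(5, 16), 2))) = Add(72, Mul(-1, Pow(21, 2))) = Add(72, Mul(-1, 441)) = Add(72, -441) = -369)
Add(Mul(T, W), -118) = Add(Mul(-369, 154), -118) = Add(-56826, -118) = -56944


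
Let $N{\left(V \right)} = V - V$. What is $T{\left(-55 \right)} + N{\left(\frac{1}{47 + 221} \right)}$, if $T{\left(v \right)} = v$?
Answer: $-55$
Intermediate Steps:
$N{\left(V \right)} = 0$
$T{\left(-55 \right)} + N{\left(\frac{1}{47 + 221} \right)} = -55 + 0 = -55$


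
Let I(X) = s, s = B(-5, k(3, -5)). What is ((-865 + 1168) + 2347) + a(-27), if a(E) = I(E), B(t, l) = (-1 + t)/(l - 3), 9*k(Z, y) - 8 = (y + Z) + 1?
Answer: 26527/10 ≈ 2652.7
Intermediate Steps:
k(Z, y) = 1 + Z/9 + y/9 (k(Z, y) = 8/9 + ((y + Z) + 1)/9 = 8/9 + ((Z + y) + 1)/9 = 8/9 + (1 + Z + y)/9 = 8/9 + (⅑ + Z/9 + y/9) = 1 + Z/9 + y/9)
B(t, l) = (-1 + t)/(-3 + l)
s = 27/10 (s = (-1 - 5)/(-3 + (1 + (⅑)*3 + (⅑)*(-5))) = -6/(-3 + (1 + ⅓ - 5/9)) = -6/(-3 + 7/9) = -6/(-20/9) = -9/20*(-6) = 27/10 ≈ 2.7000)
I(X) = 27/10
a(E) = 27/10
((-865 + 1168) + 2347) + a(-27) = ((-865 + 1168) + 2347) + 27/10 = (303 + 2347) + 27/10 = 2650 + 27/10 = 26527/10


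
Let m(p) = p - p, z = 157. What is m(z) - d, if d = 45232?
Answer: -45232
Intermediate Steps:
m(p) = 0
m(z) - d = 0 - 1*45232 = 0 - 45232 = -45232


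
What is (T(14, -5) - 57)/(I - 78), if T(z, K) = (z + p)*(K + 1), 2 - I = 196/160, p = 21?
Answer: 7880/3089 ≈ 2.5510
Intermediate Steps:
I = 31/40 (I = 2 - 196/160 = 2 - 1*49/40 = 2 - 49/40 = 31/40 ≈ 0.77500)
T(z, K) = (1 + K)*(21 + z) (T(z, K) = (z + 21)*(K + 1) = (21 + z)*(1 + K) = (1 + K)*(21 + z))
(T(14, -5) - 57)/(I - 78) = ((21 + 14 + 21*(-5) - 5*14) - 57)/(31/40 - 78) = ((21 + 14 - 105 - 70) - 57)/(-3089/40) = (-140 - 57)*(-40/3089) = -197*(-40/3089) = 7880/3089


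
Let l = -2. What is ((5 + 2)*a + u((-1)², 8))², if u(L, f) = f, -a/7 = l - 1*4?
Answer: 91204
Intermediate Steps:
a = 42 (a = -7*(-2 - 1*4) = -7*(-2 - 4) = -7*(-6) = 42)
((5 + 2)*a + u((-1)², 8))² = ((5 + 2)*42 + 8)² = (7*42 + 8)² = (294 + 8)² = 302² = 91204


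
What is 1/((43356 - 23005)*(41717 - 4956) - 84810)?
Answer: 1/748038301 ≈ 1.3368e-9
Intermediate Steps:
1/((43356 - 23005)*(41717 - 4956) - 84810) = 1/(20351*36761 - 84810) = 1/(748123111 - 84810) = 1/748038301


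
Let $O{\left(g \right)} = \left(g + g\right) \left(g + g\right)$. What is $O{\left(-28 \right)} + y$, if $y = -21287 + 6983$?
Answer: $-11168$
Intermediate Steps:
$O{\left(g \right)} = 4 g^{2}$ ($O{\left(g \right)} = 2 g 2 g = 4 g^{2}$)
$y = -14304$
$O{\left(-28 \right)} + y = 4 \left(-28\right)^{2} - 14304 = 4 \cdot 784 - 14304 = 3136 - 14304 = -11168$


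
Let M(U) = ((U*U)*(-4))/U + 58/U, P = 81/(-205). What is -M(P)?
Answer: 2411206/16605 ≈ 145.21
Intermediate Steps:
P = -81/205 (P = 81*(-1/205) = -81/205 ≈ -0.39512)
M(U) = -4*U + 58/U (M(U) = (U²*(-4))/U + 58/U = (-4*U²)/U + 58/U = -4*U + 58/U)
-M(P) = -(-4*(-81/205) + 58/(-81/205)) = -(324/205 + 58*(-205/81)) = -(324/205 - 11890/81) = -1*(-2411206/16605) = 2411206/16605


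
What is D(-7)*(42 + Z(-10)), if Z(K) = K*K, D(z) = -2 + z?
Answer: -1278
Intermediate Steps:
Z(K) = K²
D(-7)*(42 + Z(-10)) = (-2 - 7)*(42 + (-10)²) = -9*(42 + 100) = -9*142 = -1278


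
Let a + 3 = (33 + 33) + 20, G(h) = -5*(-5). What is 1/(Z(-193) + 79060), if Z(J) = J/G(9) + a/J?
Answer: 4825/381425176 ≈ 1.2650e-5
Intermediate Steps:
G(h) = 25
a = 83 (a = -3 + ((33 + 33) + 20) = -3 + (66 + 20) = -3 + 86 = 83)
Z(J) = 83/J + J/25 (Z(J) = J/25 + 83/J = 83/J + J/25)
1/(Z(-193) + 79060) = 1/((83/(-193) + (1/25)*(-193)) + 79060) = 1/((83*(-1/193) - 193/25) + 79060) = 1/((-83/193 - 193/25) + 79060) = 1/(-39324/4825 + 79060) = 1/(381425176/4825) = 4825/381425176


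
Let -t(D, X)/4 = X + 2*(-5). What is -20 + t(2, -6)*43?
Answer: 2732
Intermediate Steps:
t(D, X) = 40 - 4*X (t(D, X) = -4*(X + 2*(-5)) = -4*(X - 10) = -4*(-10 + X) = 40 - 4*X)
-20 + t(2, -6)*43 = -20 + (40 - 4*(-6))*43 = -20 + (40 + 24)*43 = -20 + 64*43 = -20 + 2752 = 2732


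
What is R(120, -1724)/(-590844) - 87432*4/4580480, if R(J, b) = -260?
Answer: -1605029419/21143352540 ≈ -0.075912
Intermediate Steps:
R(120, -1724)/(-590844) - 87432*4/4580480 = -260/(-590844) - 87432*4/4580480 = -260*(-1/590844) - 349728*1/4580480 = 65/147711 - 10929/143140 = -1605029419/21143352540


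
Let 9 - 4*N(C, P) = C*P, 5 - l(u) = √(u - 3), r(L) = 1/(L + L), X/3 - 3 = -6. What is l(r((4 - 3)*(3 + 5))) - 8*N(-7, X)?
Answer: 113 - I*√47/4 ≈ 113.0 - 1.7139*I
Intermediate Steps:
X = -9 (X = 9 + 3*(-6) = 9 - 18 = -9)
r(L) = 1/(2*L)
l(u) = 5 - √(-3 + u) (l(u) = 5 - √(u - 3) = 5 - √(-3 + u))
N(C, P) = 9/4 - C*P/4
l(r((4 - 3)*(3 + 5))) - 8*N(-7, X) = (5 - √(-3 + 1/(2*(((4 - 3)*(3 + 5)))))) - 8*(9/4 - ¼*(-7)*(-9)) = (5 - √(-3 + 1/(2*((1*8))))) - 8*(9/4 - 63/4) = (5 - √(-3 + (½)/8)) - 8*(-27/2) = (5 - √(-3 + (½)*(⅛))) + 108 = (5 - √(-3 + 1/16)) + 108 = (5 - √(-47/16)) + 108 = (5 - I*√47/4) + 108 = 113 - I*√47/4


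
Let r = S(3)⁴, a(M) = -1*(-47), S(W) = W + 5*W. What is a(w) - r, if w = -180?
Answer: -104929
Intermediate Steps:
S(W) = 6*W
a(M) = 47
r = 104976 (r = (6*3)⁴ = 18⁴ = 104976)
a(w) - r = 47 - 1*104976 = 47 - 104976 = -104929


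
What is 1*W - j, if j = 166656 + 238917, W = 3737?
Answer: -401836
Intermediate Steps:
j = 405573
1*W - j = 1*3737 - 1*405573 = 3737 - 405573 = -401836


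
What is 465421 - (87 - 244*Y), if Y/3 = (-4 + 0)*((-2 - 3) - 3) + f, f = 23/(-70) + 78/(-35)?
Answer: 17041016/35 ≈ 4.8689e+5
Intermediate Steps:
f = -179/70 (f = 23*(-1/70) + 78*(-1/35) = -23/70 - 78/35 = -179/70 ≈ -2.5571)
Y = 6183/70 (Y = 3*((-4 + 0)*((-2 - 3) - 3) - 179/70) = 3*(-4*(-5 - 3) - 179/70) = 3*(-4*(-8) - 179/70) = 3*(32 - 179/70) = 3*(2061/70) = 6183/70 ≈ 88.329)
465421 - (87 - 244*Y) = 465421 - (87 - 244*6183/70) = 465421 - (87 - 754326/35) = 465421 - 1*(-751281/35) = 465421 + 751281/35 = 17041016/35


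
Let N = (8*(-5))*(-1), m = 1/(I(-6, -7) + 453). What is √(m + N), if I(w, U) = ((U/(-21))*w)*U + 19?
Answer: √116646/54 ≈ 6.3247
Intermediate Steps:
I(w, U) = 19 - w*U²/21 (I(w, U) = ((U*(-1/21))*w)*U + 19 = ((-U/21)*w)*U + 19 = (-U*w/21)*U + 19 = -w*U²/21 + 19 = 19 - w*U²/21)
m = 1/486 (m = 1/((19 - 1/21*(-6)*(-7)²) + 453) = 1/((19 - 1/21*(-6)*49) + 453) = 1/((19 + 14) + 453) = 1/(33 + 453) = 1/486 ≈ 0.0020576)
N = 40 (N = -40*(-1) = 40)
√(m + N) = √(1/486 + 40) = √(19441/486) = √116646/54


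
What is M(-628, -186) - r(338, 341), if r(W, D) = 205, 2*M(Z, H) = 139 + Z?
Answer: -899/2 ≈ -449.50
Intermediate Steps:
M(Z, H) = 139/2 + Z/2 (M(Z, H) = (139 + Z)/2 = 139/2 + Z/2)
M(-628, -186) - r(338, 341) = (139/2 + (1/2)*(-628)) - 1*205 = (139/2 - 314) - 205 = -489/2 - 205 = -899/2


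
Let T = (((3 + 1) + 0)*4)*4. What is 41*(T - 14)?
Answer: 2050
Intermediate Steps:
T = 64 (T = ((4 + 0)*4)*4 = (4*4)*4 = 16*4 = 64)
41*(T - 14) = 41*(64 - 14) = 41*50 = 2050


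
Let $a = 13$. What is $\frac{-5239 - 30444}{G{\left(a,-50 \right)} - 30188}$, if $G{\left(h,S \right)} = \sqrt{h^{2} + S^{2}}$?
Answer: $\frac{1077198404}{911312675} + \frac{35683 \sqrt{2669}}{911312675} \approx 1.1841$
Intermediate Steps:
$G{\left(h,S \right)} = \sqrt{S^{2} + h^{2}}$
$\frac{-5239 - 30444}{G{\left(a,-50 \right)} - 30188} = \frac{-5239 - 30444}{\sqrt{\left(-50\right)^{2} + 13^{2}} - 30188} = - \frac{35683}{\sqrt{2500 + 169} - 30188} = - \frac{35683}{\sqrt{2669} - 30188} = - \frac{35683}{-30188 + \sqrt{2669}}$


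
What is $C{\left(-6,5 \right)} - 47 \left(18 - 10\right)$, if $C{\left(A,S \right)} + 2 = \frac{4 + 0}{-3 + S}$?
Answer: $-376$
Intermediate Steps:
$C{\left(A,S \right)} = -2 + \frac{4}{-3 + S}$ ($C{\left(A,S \right)} = -2 + \frac{4 + 0}{-3 + S} = -2 + \frac{4}{-3 + S}$)
$C{\left(-6,5 \right)} - 47 \left(18 - 10\right) = \frac{2 \left(5 - 5\right)}{-3 + 5} - 47 \left(18 - 10\right) = \frac{2 \left(5 - 5\right)}{2} - 47 \left(18 - 10\right) = 2 \cdot \frac{1}{2} \cdot 0 - 376 = 0 - 376 = -376$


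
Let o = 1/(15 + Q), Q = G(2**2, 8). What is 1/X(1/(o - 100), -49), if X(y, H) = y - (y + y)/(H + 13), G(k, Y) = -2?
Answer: -23382/247 ≈ -94.664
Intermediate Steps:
Q = -2
o = 1/13 (o = 1/(15 - 2) = 1/13 ≈ 0.076923)
X(y, H) = y - 2*y/(13 + H)
1/X(1/(o - 100), -49) = 1/((11 - 49)/((1/13 - 100)*(13 - 49))) = 1/(-38/(-1299/13*(-36))) = 1/(-13/1299*(-1/36)*(-38)) = 1/(-247/23382) = -23382/247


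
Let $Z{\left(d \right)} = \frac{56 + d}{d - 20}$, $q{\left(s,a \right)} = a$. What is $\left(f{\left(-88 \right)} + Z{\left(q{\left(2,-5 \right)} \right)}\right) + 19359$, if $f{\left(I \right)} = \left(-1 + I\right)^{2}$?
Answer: $\frac{681949}{25} \approx 27278.0$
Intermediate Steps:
$Z{\left(d \right)} = \frac{56 + d}{-20 + d}$
$\left(f{\left(-88 \right)} + Z{\left(q{\left(2,-5 \right)} \right)}\right) + 19359 = \left(\left(-1 - 88\right)^{2} + \frac{56 - 5}{-20 - 5}\right) + 19359 = \left(\left(-89\right)^{2} + \frac{1}{-25} \cdot 51\right) + 19359 = \left(7921 - \frac{51}{25}\right) + 19359 = \frac{197974}{25} + 19359 = \frac{681949}{25}$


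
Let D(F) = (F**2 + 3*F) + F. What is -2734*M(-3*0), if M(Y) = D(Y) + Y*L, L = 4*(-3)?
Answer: 0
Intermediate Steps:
D(F) = F**2 + 4*F
L = -12
M(Y) = -12*Y + Y*(4 + Y) (M(Y) = Y*(4 + Y) + Y*(-12) = Y*(4 + Y) - 12*Y = -12*Y + Y*(4 + Y))
-2734*M(-3*0) = -2734*(-3*0)*(-8 - 3*0) = -0*(-8 + 0) = -0*(-8) = -2734*0 = 0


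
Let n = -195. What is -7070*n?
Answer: 1378650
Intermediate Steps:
-7070*n = -7070*(-195) = 1378650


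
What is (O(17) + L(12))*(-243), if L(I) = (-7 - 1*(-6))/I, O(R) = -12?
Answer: 11745/4 ≈ 2936.3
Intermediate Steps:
L(I) = -1/I (L(I) = (-7 + 6)/I = -1/I)
(O(17) + L(12))*(-243) = (-12 - 1/12)*(-243) = -145/12*(-243) = 11745/4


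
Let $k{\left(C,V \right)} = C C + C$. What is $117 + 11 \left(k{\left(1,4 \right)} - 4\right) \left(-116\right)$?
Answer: $2669$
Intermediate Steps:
$k{\left(C,V \right)} = C + C^{2}$ ($k{\left(C,V \right)} = C^{2} + C = C + C^{2}$)
$117 + 11 \left(k{\left(1,4 \right)} - 4\right) \left(-116\right) = 117 + 11 \left(1 \left(1 + 1\right) - 4\right) \left(-116\right) = 117 + 11 \left(1 \cdot 2 - 4\right) \left(-116\right) = 117 + 11 \left(2 - 4\right) \left(-116\right) = 117 + 11 \left(-2\right) \left(-116\right) = 117 - -2552 = 117 + 2552 = 2669$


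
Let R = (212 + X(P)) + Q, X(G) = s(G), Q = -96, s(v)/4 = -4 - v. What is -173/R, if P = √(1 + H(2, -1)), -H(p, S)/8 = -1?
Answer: -173/88 ≈ -1.9659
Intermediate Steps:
H(p, S) = 8 (H(p, S) = -8*(-1) = 8)
s(v) = -16 - 4*v (s(v) = 4*(-4 - v) = -16 - 4*v)
P = 3 (P = √(1 + 8) = √9 = 3)
X(G) = -16 - 4*G
R = 88 (R = (212 + (-16 - 4*3)) - 96 = (212 + (-16 - 12)) - 96 = (212 - 28) - 96 = 184 - 96 = 88)
-173/R = -173/88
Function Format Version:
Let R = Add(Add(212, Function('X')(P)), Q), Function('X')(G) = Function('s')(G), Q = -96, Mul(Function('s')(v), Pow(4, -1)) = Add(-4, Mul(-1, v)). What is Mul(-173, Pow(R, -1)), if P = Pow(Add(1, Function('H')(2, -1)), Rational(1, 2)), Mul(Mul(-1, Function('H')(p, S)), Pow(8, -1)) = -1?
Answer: Rational(-173, 88) ≈ -1.9659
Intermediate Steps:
Function('H')(p, S) = 8 (Function('H')(p, S) = Mul(-8, -1) = 8)
Function('s')(v) = Add(-16, Mul(-4, v)) (Function('s')(v) = Mul(4, Add(-4, Mul(-1, v))) = Add(-16, Mul(-4, v)))
P = 3 (P = Pow(Add(1, 8), Rational(1, 2)) = Pow(9, Rational(1, 2)) = 3)
Function('X')(G) = Add(-16, Mul(-4, G))
R = 88 (R = Add(Add(212, Add(-16, Mul(-4, 3))), -96) = Add(Add(212, Add(-16, -12)), -96) = Add(Add(212, -28), -96) = Add(184, -96) = 88)
Mul(-173, Pow(R, -1)) = Mul(-173, Pow(88, -1)) = Mul(-173, Rational(1, 88)) = Rational(-173, 88)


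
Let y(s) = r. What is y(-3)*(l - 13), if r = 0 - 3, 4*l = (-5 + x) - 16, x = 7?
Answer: 99/2 ≈ 49.500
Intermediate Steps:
l = -7/2 (l = ((-5 + 7) - 16)/4 = (2 - 16)/4 = (¼)*(-14) = -7/2 ≈ -3.5000)
r = -3
y(s) = -3
y(-3)*(l - 13) = -3*(-7/2 - 13) = -3*(-33/2) = 99/2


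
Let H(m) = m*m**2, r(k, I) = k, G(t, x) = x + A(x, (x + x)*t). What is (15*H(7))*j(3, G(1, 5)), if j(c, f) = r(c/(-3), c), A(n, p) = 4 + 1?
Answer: -5145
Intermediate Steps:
A(n, p) = 5
G(t, x) = 5 + x (G(t, x) = x + 5 = 5 + x)
j(c, f) = -c/3 (j(c, f) = c/(-3) = c*(-1/3) = -c/3)
H(m) = m**3
(15*H(7))*j(3, G(1, 5)) = (15*7**3)*(-1/3*3) = (15*343)*(-1) = 5145*(-1) = -5145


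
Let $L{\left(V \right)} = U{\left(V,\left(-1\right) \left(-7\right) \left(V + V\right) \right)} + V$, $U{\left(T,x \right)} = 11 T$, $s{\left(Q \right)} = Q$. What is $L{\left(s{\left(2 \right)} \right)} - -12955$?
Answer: $12979$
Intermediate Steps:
$L{\left(V \right)} = 12 V$ ($L{\left(V \right)} = 11 V + V = 12 V$)
$L{\left(s{\left(2 \right)} \right)} - -12955 = 12 \cdot 2 - -12955 = 24 + 12955 = 12979$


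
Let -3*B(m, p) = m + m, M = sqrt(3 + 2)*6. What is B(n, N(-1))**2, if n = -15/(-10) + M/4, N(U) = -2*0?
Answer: 6 + 2*sqrt(5) ≈ 10.472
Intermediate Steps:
N(U) = 0
M = 6*sqrt(5) (M = sqrt(5)*6 = 6*sqrt(5) ≈ 13.416)
n = 3/2 + 3*sqrt(5)/2 (n = -15/(-10) + (6*sqrt(5))/4 = -15*(-1/10) + (6*sqrt(5))*(1/4) = 3/2 + 3*sqrt(5)/2 ≈ 4.8541)
B(m, p) = -2*m/3 (B(m, p) = -(m + m)/3 = -2*m/3)
B(n, N(-1))**2 = (-2*(3/2 + 3*sqrt(5)/2)/3)**2 = (-1 - sqrt(5))**2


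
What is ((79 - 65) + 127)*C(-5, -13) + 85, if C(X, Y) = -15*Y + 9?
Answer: 28849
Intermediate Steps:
C(X, Y) = 9 - 15*Y
((79 - 65) + 127)*C(-5, -13) + 85 = ((79 - 65) + 127)*(9 - 15*(-13)) + 85 = (14 + 127)*(9 + 195) + 85 = 141*204 + 85 = 28764 + 85 = 28849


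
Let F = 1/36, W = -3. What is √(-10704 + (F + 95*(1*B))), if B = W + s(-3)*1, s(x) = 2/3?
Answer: 7*I*√8027/6 ≈ 104.53*I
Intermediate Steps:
s(x) = ⅔ (s(x) = 2*(⅓) = ⅔)
B = -7/3 (B = -3 + (⅔)*1 = -3 + ⅔ = -7/3 ≈ -2.3333)
F = 1/36 ≈ 0.027778
√(-10704 + (F + 95*(1*B))) = √(-10704 + (1/36 + 95*(1*(-7/3)))) = √(-10704 + (1/36 + 95*(-7/3))) = √(-10704 + (1/36 - 665/3)) = √(-10704 - 7979/36) = √(-393323/36) = 7*I*√8027/6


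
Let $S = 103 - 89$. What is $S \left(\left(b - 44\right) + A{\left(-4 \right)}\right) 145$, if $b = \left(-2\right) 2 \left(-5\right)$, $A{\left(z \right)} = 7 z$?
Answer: $-105560$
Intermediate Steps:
$b = 20$ ($b = \left(-4\right) \left(-5\right) = 20$)
$S = 14$ ($S = 103 - 89 = 14$)
$S \left(\left(b - 44\right) + A{\left(-4 \right)}\right) 145 = 14 \left(\left(20 - 44\right) + 7 \left(-4\right)\right) 145 = 14 \left(-24 - 28\right) 145 = 14 \left(-52\right) 145 = \left(-728\right) 145 = -105560$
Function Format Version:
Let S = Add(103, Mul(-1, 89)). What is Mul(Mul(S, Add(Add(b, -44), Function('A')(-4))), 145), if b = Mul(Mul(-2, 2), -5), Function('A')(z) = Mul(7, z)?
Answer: -105560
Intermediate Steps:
b = 20 (b = Mul(-4, -5) = 20)
S = 14 (S = Add(103, -89) = 14)
Mul(Mul(S, Add(Add(b, -44), Function('A')(-4))), 145) = Mul(Mul(14, Add(Add(20, -44), Mul(7, -4))), 145) = Mul(Mul(14, Add(-24, -28)), 145) = Mul(Mul(14, -52), 145) = Mul(-728, 145) = -105560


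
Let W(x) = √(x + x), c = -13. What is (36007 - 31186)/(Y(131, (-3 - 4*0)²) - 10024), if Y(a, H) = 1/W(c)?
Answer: -418822768/870831659 + 1607*I*√26/870831659 ≈ -0.48095 + 9.4095e-6*I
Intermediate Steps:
W(x) = √2*√x (W(x) = √(2*x) = √2*√x)
Y(a, H) = -I*√26/26 (Y(a, H) = 1/(√2*√(-13)) = 1/(√2*(I*√13)) = 1/(I*√26) = -I*√26/26)
(36007 - 31186)/(Y(131, (-3 - 4*0)²) - 10024) = (36007 - 31186)/(-I*√26/26 - 10024) = 4821/(-10024 - I*√26/26)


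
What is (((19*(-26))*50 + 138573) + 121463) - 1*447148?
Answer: -211812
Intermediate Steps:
(((19*(-26))*50 + 138573) + 121463) - 1*447148 = ((-494*50 + 138573) + 121463) - 447148 = ((-24700 + 138573) + 121463) - 447148 = (113873 + 121463) - 447148 = 235336 - 447148 = -211812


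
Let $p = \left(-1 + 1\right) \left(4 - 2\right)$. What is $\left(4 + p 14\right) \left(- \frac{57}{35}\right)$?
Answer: $- \frac{228}{35} \approx -6.5143$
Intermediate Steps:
$p = 0$ ($p = 0 \cdot 2 = 0$)
$\left(4 + p 14\right) \left(- \frac{57}{35}\right) = \left(4 + 0 \cdot 14\right) \left(- \frac{57}{35}\right) = \left(4 + 0\right) \left(\left(-57\right) \frac{1}{35}\right) = 4 \left(- \frac{57}{35}\right) = - \frac{228}{35}$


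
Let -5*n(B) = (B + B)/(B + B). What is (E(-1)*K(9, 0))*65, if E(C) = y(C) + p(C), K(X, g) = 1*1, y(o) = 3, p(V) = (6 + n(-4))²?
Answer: 11908/5 ≈ 2381.6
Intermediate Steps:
n(B) = -⅕ (n(B) = -(B + B)/(5*(B + B)) = -2*B/(5*(2*B)) = -2*B*1/(2*B)/5 = -⅕*1 = -⅕)
p(V) = 841/25 (p(V) = (6 - ⅕)² = (29/5)² = 841/25)
K(X, g) = 1
E(C) = 916/25 (E(C) = 3 + 841/25 = 916/25)
(E(-1)*K(9, 0))*65 = ((916/25)*1)*65 = (916/25)*65 = 11908/5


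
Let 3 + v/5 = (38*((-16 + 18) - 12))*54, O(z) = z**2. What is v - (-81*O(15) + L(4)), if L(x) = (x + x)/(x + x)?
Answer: -84391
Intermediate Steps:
L(x) = 1 (L(x) = (2*x)/((2*x)) = (2*x)*(1/(2*x)) = 1)
v = -102615 (v = -15 + 5*((38*((-16 + 18) - 12))*54) = -15 + 5*((38*(2 - 12))*54) = -15 + 5*((38*(-10))*54) = -15 + 5*(-380*54) = -15 + 5*(-20520) = -15 - 102600 = -102615)
v - (-81*O(15) + L(4)) = -102615 - (-81*15**2 + 1) = -102615 - (-81*225 + 1) = -102615 - (-18225 + 1) = -102615 - 1*(-18224) = -102615 + 18224 = -84391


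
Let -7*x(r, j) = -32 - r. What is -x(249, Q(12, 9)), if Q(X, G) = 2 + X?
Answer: -281/7 ≈ -40.143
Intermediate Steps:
x(r, j) = 32/7 + r/7 (x(r, j) = -(-32 - r)/7 = 32/7 + r/7)
-x(249, Q(12, 9)) = -(32/7 + (⅐)*249) = -(32/7 + 249/7) = -1*281/7 = -281/7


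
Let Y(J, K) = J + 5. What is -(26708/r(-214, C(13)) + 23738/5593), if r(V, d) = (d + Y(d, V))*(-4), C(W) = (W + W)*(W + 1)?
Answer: 19944507/4099669 ≈ 4.8649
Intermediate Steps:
Y(J, K) = 5 + J
C(W) = 2*W*(1 + W) (C(W) = (2*W)*(1 + W) = 2*W*(1 + W))
r(V, d) = -20 - 8*d (r(V, d) = (d + (5 + d))*(-4) = (5 + 2*d)*(-4) = -20 - 8*d)
-(26708/r(-214, C(13)) + 23738/5593) = -(26708/(-20 - 16*13*(1 + 13)) + 23738/5593) = -(26708/(-20 - 16*13*14) + 23738*(1/5593)) = -(26708/(-20 - 8*364) + 23738/5593) = -(26708/(-20 - 2912) + 23738/5593) = -(26708/(-2932) + 23738/5593) = -(26708*(-1/2932) + 23738/5593) = -(-6677/733 + 23738/5593) = -1*(-19944507/4099669) = 19944507/4099669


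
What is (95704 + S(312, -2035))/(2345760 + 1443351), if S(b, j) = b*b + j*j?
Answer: 4334273/3789111 ≈ 1.1439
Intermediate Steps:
S(b, j) = b**2 + j**2
(95704 + S(312, -2035))/(2345760 + 1443351) = (95704 + (312**2 + (-2035)**2))/(2345760 + 1443351) = (95704 + (97344 + 4141225))/3789111 = (95704 + 4238569)*(1/3789111) = 4334273*(1/3789111) = 4334273/3789111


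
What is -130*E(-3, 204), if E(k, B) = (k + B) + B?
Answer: -52650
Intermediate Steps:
E(k, B) = k + 2*B (E(k, B) = (B + k) + B = k + 2*B)
-130*E(-3, 204) = -130*(-3 + 2*204) = -130*(-3 + 408) = -130*405 = -52650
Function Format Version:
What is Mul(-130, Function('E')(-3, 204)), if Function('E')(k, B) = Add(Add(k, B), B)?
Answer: -52650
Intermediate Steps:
Function('E')(k, B) = Add(k, Mul(2, B)) (Function('E')(k, B) = Add(Add(B, k), B) = Add(k, Mul(2, B)))
Mul(-130, Function('E')(-3, 204)) = Mul(-130, Add(-3, Mul(2, 204))) = Mul(-130, Add(-3, 408)) = Mul(-130, 405) = -52650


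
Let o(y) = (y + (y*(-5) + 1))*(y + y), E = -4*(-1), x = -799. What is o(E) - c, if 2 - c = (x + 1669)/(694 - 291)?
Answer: -48296/403 ≈ -119.84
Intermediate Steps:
E = 4
c = -64/403 (c = 2 - (-799 + 1669)/(694 - 291) = 2 - 870/403 = -64/403 ≈ -0.15881)
o(y) = 2*y*(1 - 4*y) (o(y) = (y + (-5*y + 1))*(2*y) = (y + (1 - 5*y))*(2*y) = (1 - 4*y)*(2*y) = 2*y*(1 - 4*y))
o(E) - c = 2*4*(1 - 4*4) - 1*(-64/403) = 2*4*(1 - 16) + 64/403 = 2*4*(-15) + 64/403 = -120 + 64/403 = -48296/403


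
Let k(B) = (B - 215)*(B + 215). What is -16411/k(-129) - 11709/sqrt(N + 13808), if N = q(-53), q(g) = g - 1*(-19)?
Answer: 16411/29584 - 11709*sqrt(13774)/13774 ≈ -99.213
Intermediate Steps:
k(B) = (-215 + B)*(215 + B)
q(g) = 19 + g (q(g) = g + 19 = 19 + g)
N = -34 (N = 19 - 53 = -34)
-16411/k(-129) - 11709/sqrt(N + 13808) = -16411/(-46225 + (-129)**2) - 11709/sqrt(-34 + 13808) = -16411/(-46225 + 16641) - 11709*sqrt(13774)/13774 = -16411/(-29584) - 11709*sqrt(13774)/13774 = -16411*(-1/29584) - 11709*sqrt(13774)/13774 = 16411/29584 - 11709*sqrt(13774)/13774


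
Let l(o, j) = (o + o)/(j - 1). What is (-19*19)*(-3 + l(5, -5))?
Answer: 5054/3 ≈ 1684.7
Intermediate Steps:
l(o, j) = 2*o/(-1 + j) (l(o, j) = (2*o)/(-1 + j) = 2*o/(-1 + j))
(-19*19)*(-3 + l(5, -5)) = (-19*19)*(-3 + 2*5/(-1 - 5)) = -361*(-3 + 2*5/(-6)) = -361*(-3 + 2*5*(-⅙)) = -361*(-3 - 5/3) = -361*(-14/3) = 5054/3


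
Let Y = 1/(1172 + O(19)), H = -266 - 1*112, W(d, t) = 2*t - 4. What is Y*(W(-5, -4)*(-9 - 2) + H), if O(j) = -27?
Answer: -246/1145 ≈ -0.21485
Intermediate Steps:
W(d, t) = -4 + 2*t
H = -378 (H = -266 - 112 = -378)
Y = 1/1145 (Y = 1/(1172 - 27) = 1/1145 ≈ 0.00087336)
Y*(W(-5, -4)*(-9 - 2) + H) = ((-4 + 2*(-4))*(-9 - 2) - 378)/1145 = ((-4 - 8)*(-11) - 378)/1145 = (-12*(-11) - 378)/1145 = (132 - 378)/1145 = (1/1145)*(-246) = -246/1145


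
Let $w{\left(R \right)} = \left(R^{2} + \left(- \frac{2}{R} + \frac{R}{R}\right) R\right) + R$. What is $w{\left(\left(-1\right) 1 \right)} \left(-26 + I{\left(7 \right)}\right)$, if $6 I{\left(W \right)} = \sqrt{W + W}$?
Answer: $78 - \frac{\sqrt{14}}{2} \approx 76.129$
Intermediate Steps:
$I{\left(W \right)} = \frac{\sqrt{2} \sqrt{W}}{6}$ ($I{\left(W \right)} = \frac{\sqrt{W + W}}{6} = \frac{\sqrt{2 W}}{6} = \frac{\sqrt{2} \sqrt{W}}{6}$)
$w{\left(R \right)} = R + R^{2} + R \left(1 - \frac{2}{R}\right)$ ($w{\left(R \right)} = \left(R^{2} + \left(- \frac{2}{R} + 1\right) R\right) + R = \left(R^{2} + \left(1 - \frac{2}{R}\right) R\right) + R = \left(R^{2} + R \left(1 - \frac{2}{R}\right)\right) + R = R + R^{2} + R \left(1 - \frac{2}{R}\right)$)
$w{\left(\left(-1\right) 1 \right)} \left(-26 + I{\left(7 \right)}\right) = \left(-2 + \left(\left(-1\right) 1\right)^{2} + 2 \left(\left(-1\right) 1\right)\right) \left(-26 + \frac{\sqrt{2} \sqrt{7}}{6}\right) = \left(-2 + \left(-1\right)^{2} + 2 \left(-1\right)\right) \left(-26 + \frac{\sqrt{14}}{6}\right) = \left(-2 + 1 - 2\right) \left(-26 + \frac{\sqrt{14}}{6}\right) = - 3 \left(-26 + \frac{\sqrt{14}}{6}\right) = 78 - \frac{\sqrt{14}}{2}$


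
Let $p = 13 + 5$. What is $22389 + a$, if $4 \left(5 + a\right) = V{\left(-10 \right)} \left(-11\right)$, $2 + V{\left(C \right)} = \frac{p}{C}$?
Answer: $\frac{447889}{20} \approx 22394.0$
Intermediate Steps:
$p = 18$
$V{\left(C \right)} = -2 + \frac{18}{C}$
$a = \frac{109}{20}$ ($a = -5 + \frac{\left(-2 + \frac{18}{-10}\right) \left(-11\right)}{4} = -5 + \frac{\left(-2 + 18 \left(- \frac{1}{10}\right)\right) \left(-11\right)}{4} = -5 + \frac{\left(-2 - \frac{9}{5}\right) \left(-11\right)}{4} = -5 + \frac{\left(- \frac{19}{5}\right) \left(-11\right)}{4} = -5 + \frac{1}{4} \cdot \frac{209}{5} = -5 + \frac{209}{20} = \frac{109}{20} \approx 5.45$)
$22389 + a = 22389 + \frac{109}{20} = \frac{447889}{20}$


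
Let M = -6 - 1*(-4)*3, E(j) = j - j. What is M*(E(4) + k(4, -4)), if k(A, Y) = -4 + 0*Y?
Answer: -24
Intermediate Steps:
E(j) = 0
k(A, Y) = -4 (k(A, Y) = -4 + 0 = -4)
M = 6 (M = -6 - (-4)*3 = -6 - 1*(-12) = -6 + 12 = 6)
M*(E(4) + k(4, -4)) = 6*(0 - 4) = 6*(-4) = -24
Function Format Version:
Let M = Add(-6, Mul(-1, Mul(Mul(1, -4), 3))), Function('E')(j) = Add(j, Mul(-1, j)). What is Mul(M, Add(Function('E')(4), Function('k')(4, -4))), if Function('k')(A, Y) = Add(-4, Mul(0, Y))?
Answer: -24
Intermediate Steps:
Function('E')(j) = 0
Function('k')(A, Y) = -4 (Function('k')(A, Y) = Add(-4, 0) = -4)
M = 6 (M = Add(-6, Mul(-1, Mul(-4, 3))) = Add(-6, Mul(-1, -12)) = Add(-6, 12) = 6)
Mul(M, Add(Function('E')(4), Function('k')(4, -4))) = Mul(6, Add(0, -4)) = Mul(6, -4) = -24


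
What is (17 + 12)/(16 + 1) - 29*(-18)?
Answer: 8903/17 ≈ 523.71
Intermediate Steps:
(17 + 12)/(16 + 1) - 29*(-18) = 29/17 + 522 = 8903/17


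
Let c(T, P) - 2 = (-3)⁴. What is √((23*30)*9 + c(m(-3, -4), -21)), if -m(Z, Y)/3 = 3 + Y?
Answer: √6293 ≈ 79.328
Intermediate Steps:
m(Z, Y) = -9 - 3*Y (m(Z, Y) = -3*(3 + Y) = -9 - 3*Y)
c(T, P) = 83 (c(T, P) = 2 + (-3)⁴ = 2 + 81 = 83)
√((23*30)*9 + c(m(-3, -4), -21)) = √((23*30)*9 + 83) = √(690*9 + 83) = √(6210 + 83) = √6293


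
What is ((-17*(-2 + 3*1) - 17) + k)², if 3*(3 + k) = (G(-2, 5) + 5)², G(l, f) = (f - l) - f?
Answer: 3844/9 ≈ 427.11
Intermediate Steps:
G(l, f) = -l
k = 40/3 (k = -3 + (-1*(-2) + 5)²/3 = -3 + (2 + 5)²/3 = -3 + (⅓)*7² = -3 + (⅓)*49 = -3 + 49/3 = 40/3 ≈ 13.333)
((-17*(-2 + 3*1) - 17) + k)² = ((-17*(-2 + 3*1) - 17) + 40/3)² = ((-17*(-2 + 3) - 17) + 40/3)² = ((-17*1 - 17) + 40/3)² = ((-17 - 17) + 40/3)² = (-34 + 40/3)² = (-62/3)² = 3844/9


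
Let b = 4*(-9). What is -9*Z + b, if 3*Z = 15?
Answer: -81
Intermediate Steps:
Z = 5 (Z = (⅓)*15 = 5)
b = -36
-9*Z + b = -9*5 - 36 = -45 - 36 = -81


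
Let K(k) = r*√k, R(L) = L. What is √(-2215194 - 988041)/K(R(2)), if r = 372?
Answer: I*√711830/248 ≈ 3.402*I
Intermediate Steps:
K(k) = 372*√k
√(-2215194 - 988041)/K(R(2)) = √(-2215194 - 988041)/((372*√2)) = √(-3203235)*(√2/744) = (3*I*√355915)*(√2/744) = I*√711830/248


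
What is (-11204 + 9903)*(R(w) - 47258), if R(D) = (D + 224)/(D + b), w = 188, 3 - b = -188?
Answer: 23301391370/379 ≈ 6.1481e+7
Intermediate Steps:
b = 191 (b = 3 - 1*(-188) = 3 + 188 = 191)
R(D) = (224 + D)/(191 + D) (R(D) = (D + 224)/(D + 191) = (224 + D)/(191 + D))
(-11204 + 9903)*(R(w) - 47258) = (-11204 + 9903)*((224 + 188)/(191 + 188) - 47258) = -1301*(412/379 - 47258) = -1301*(-17910370/379) = 23301391370/379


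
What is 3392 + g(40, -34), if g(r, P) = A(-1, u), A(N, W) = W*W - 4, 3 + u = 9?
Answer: 3424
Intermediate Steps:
u = 6 (u = -3 + 9 = 6)
A(N, W) = -4 + W**2 (A(N, W) = W**2 - 4 = -4 + W**2)
g(r, P) = 32 (g(r, P) = -4 + 6**2 = -4 + 36 = 32)
3392 + g(40, -34) = 3392 + 32 = 3424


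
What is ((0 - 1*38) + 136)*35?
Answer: 3430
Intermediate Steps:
((0 - 1*38) + 136)*35 = ((0 - 38) + 136)*35 = (-38 + 136)*35 = 98*35 = 3430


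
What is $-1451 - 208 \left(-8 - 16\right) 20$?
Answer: $98389$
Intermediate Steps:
$-1451 - 208 \left(-8 - 16\right) 20 = -1451 - 208 \left(\left(-24\right) 20\right) = -1451 - -99840 = -1451 + 99840 = 98389$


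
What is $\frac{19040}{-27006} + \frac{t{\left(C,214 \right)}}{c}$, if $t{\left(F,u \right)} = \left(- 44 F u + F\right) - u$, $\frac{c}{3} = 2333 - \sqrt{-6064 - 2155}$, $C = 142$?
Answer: $- \frac{503322156754}{2628796833} - \frac{334286 i \sqrt{8219}}{4088331} \approx -191.46 - 7.4128 i$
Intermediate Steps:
$c = 6999 - 3 i \sqrt{8219}$ ($c = 3 \left(2333 - \sqrt{-6064 - 2155}\right) = 3 \left(2333 - \sqrt{-8219}\right) = 3 \left(2333 - i \sqrt{8219}\right) = 6999 - 3 i \sqrt{8219} \approx 6999.0 - 271.98 i$)
$t{\left(F,u \right)} = F - u - 44 F u$ ($t{\left(F,u \right)} = \left(- 44 F u + F\right) - u = \left(F - 44 F u\right) - u = F - u - 44 F u$)
$\frac{19040}{-27006} + \frac{t{\left(C,214 \right)}}{c} = \frac{19040}{-27006} + \frac{142 - 214 - 6248 \cdot 214}{6999 - 3 i \sqrt{8219}} = 19040 \left(- \frac{1}{27006}\right) + \frac{142 - 214 - 1337072}{6999 - 3 i \sqrt{8219}} = - \frac{1360}{1929} - \frac{1337144}{6999 - 3 i \sqrt{8219}}$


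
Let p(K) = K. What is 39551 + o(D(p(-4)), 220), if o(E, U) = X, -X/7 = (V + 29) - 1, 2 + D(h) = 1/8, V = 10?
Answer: 39285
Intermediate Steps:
D(h) = -15/8 (D(h) = -2 + 1/8 = -2 + ⅛ = -15/8)
X = -266 (X = -7*((10 + 29) - 1) = -7*(39 - 1) = -7*38 = -266)
o(E, U) = -266
39551 + o(D(p(-4)), 220) = 39551 - 266 = 39285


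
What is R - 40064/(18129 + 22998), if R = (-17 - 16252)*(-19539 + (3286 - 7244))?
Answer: 15721729004947/41127 ≈ 3.8227e+8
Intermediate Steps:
R = 382272693 (R = -16269*(-19539 - 3958) = -16269*(-23497) = 382272693)
R - 40064/(18129 + 22998) = 382272693 - 40064/(18129 + 22998) = 382272693 - 40064/41127 = 15721729004947/41127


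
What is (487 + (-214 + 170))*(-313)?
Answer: -138659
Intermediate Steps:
(487 + (-214 + 170))*(-313) = (487 - 44)*(-313) = 443*(-313) = -138659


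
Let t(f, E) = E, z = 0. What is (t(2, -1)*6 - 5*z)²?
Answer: 36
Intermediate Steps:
(t(2, -1)*6 - 5*z)² = (-1*6 - 5*0)² = (-6 + 0)² = (-6)² = 36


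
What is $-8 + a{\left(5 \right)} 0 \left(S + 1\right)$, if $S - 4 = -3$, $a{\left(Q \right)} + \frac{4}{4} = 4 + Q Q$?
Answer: $-8$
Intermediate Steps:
$a{\left(Q \right)} = 3 + Q^{2}$ ($a{\left(Q \right)} = -1 + \left(4 + Q Q\right) = -1 + \left(4 + Q^{2}\right) = 3 + Q^{2}$)
$S = 1$ ($S = 4 - 3 = 1$)
$-8 + a{\left(5 \right)} 0 \left(S + 1\right) = -8 + \left(3 + 5^{2}\right) 0 \left(1 + 1\right) = -8 + \left(3 + 25\right) 0 \cdot 2 = -8 + 28 \cdot 0 = -8 + 0 = -8$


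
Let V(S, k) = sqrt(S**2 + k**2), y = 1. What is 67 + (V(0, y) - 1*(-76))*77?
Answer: 5996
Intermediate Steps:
67 + (V(0, y) - 1*(-76))*77 = 67 + (sqrt(0**2 + 1**2) - 1*(-76))*77 = 67 + (sqrt(0 + 1) + 76)*77 = 67 + (sqrt(1) + 76)*77 = 67 + (1 + 76)*77 = 67 + 77*77 = 67 + 5929 = 5996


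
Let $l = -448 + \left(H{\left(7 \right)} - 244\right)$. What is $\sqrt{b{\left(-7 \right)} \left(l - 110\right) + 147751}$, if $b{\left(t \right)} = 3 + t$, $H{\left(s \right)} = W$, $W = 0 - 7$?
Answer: $\sqrt{150987} \approx 388.57$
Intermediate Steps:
$W = -7$
$H{\left(s \right)} = -7$
$l = -699$ ($l = -448 - 251 = -699$)
$\sqrt{b{\left(-7 \right)} \left(l - 110\right) + 147751} = \sqrt{\left(3 - 7\right) \left(-699 - 110\right) + 147751} = \sqrt{\left(-4\right) \left(-809\right) + 147751} = \sqrt{3236 + 147751} = \sqrt{150987}$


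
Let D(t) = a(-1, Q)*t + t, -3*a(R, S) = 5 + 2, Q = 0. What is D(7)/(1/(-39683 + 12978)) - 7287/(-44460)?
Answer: 1231279343/4940 ≈ 2.4925e+5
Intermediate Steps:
a(R, S) = -7/3 (a(R, S) = -(5 + 2)/3 = -⅓*7 = -7/3)
D(t) = -4*t/3 (D(t) = -7*t/3 + t = -4*t/3)
D(7)/(1/(-39683 + 12978)) - 7287/(-44460) = (-4/3*7)/(1/(-39683 + 12978)) - 7287/(-44460) = -28/(3*(1/(-26705))) - 7287*(-1/44460) = -28/(3*(-1/26705)) + 2429/14820 = -28/3*(-26705) + 2429/14820 = 747740/3 + 2429/14820 = 1231279343/4940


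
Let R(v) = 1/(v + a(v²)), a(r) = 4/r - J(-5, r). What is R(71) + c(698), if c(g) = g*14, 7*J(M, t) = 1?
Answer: 24433592295/2500364 ≈ 9772.0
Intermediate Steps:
J(M, t) = ⅐ (J(M, t) = (⅐)*1 = ⅐)
a(r) = -⅐ + 4/r (a(r) = 4/r - 1*⅐ = 4/r - ⅐ = -⅐ + 4/r)
c(g) = 14*g
R(v) = 1/(v + (28 - v²)/(7*v²)) (R(v) = 1/(v + (28 - v²)/(7*(v²))) = 1/(v + (28 - v²)/(7*v²)))
R(71) + c(698) = 7*71²/(28 + 71²*(-1 + 7*71)) + 14*698 = 7*5041/(28 + 5041*(-1 + 497)) + 9772 = 7*5041/(28 + 5041*496) + 9772 = 7*5041/(28 + 2500336) + 9772 = 7*5041/2500364 + 9772 = 7*5041*(1/2500364) + 9772 = 35287/2500364 + 9772 = 24433592295/2500364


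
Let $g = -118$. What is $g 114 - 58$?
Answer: $-13510$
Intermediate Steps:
$g 114 - 58 = \left(-118\right) 114 - 58 = -13452 - 58 = -13510$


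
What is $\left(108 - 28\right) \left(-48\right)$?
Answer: $-3840$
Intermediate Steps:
$\left(108 - 28\right) \left(-48\right) = 80 \left(-48\right) = -3840$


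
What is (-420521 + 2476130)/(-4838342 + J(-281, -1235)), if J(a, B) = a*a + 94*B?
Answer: -228401/541719 ≈ -0.42162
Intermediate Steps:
J(a, B) = a**2 + 94*B
(-420521 + 2476130)/(-4838342 + J(-281, -1235)) = (-420521 + 2476130)/(-4838342 + ((-281)**2 + 94*(-1235))) = 2055609/(-4838342 + (78961 - 116090)) = 2055609/(-4838342 - 37129) = 2055609/(-4875471) = 2055609*(-1/4875471) = -228401/541719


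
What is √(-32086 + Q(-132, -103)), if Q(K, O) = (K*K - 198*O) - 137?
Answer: √5595 ≈ 74.800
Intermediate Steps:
Q(K, O) = -137 + K² - 198*O (Q(K, O) = (K² - 198*O) - 137 = -137 + K² - 198*O)
√(-32086 + Q(-132, -103)) = √(-32086 + (-137 + (-132)² - 198*(-103))) = √(-32086 + (-137 + 17424 + 20394)) = √(-32086 + 37681) = √5595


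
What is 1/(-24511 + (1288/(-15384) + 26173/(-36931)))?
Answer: -71018313/1740786146513 ≈ -4.0797e-5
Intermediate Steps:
1/(-24511 + (1288/(-15384) + 26173/(-36931))) = 1/(-24511 + (1288*(-1/15384) + 26173*(-1/36931))) = 1/(-24511 + (-161/1923 - 26173/36931)) = 1/(-24511 - 56276570/71018313) = 1/(-1740786146513/71018313) = -71018313/1740786146513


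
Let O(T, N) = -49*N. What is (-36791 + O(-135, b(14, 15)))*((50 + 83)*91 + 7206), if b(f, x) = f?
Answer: -723643393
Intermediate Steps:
(-36791 + O(-135, b(14, 15)))*((50 + 83)*91 + 7206) = (-36791 - 49*14)*((50 + 83)*91 + 7206) = (-36791 - 686)*(133*91 + 7206) = -37477*(12103 + 7206) = -37477*19309 = -723643393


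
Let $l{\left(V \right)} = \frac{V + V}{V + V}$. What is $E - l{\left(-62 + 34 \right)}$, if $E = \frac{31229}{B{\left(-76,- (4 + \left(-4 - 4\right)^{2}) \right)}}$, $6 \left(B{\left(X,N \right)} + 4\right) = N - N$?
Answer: $- \frac{31233}{4} \approx -7808.3$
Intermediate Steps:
$l{\left(V \right)} = 1$ ($l{\left(V \right)} = \frac{2 V}{2 V} = 2 V \frac{1}{2 V} = 1$)
$B{\left(X,N \right)} = -4$ ($B{\left(X,N \right)} = -4 + \frac{N - N}{6} = -4 + \frac{1}{6} \cdot 0 = -4 + 0 = -4$)
$E = - \frac{31229}{4}$ ($E = \frac{31229}{-4} = 31229 \left(- \frac{1}{4}\right) = - \frac{31229}{4} \approx -7807.3$)
$E - l{\left(-62 + 34 \right)} = - \frac{31229}{4} - 1 = - \frac{31233}{4}$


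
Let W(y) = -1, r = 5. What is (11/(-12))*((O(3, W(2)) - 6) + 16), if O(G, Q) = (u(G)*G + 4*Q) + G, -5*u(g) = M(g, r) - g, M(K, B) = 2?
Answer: -44/5 ≈ -8.8000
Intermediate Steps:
u(g) = -2/5 + g/5 (u(g) = -(2 - g)/5 = -2/5 + g/5)
O(G, Q) = G + 4*Q + G*(-2/5 + G/5) (O(G, Q) = ((-2/5 + G/5)*G + 4*Q) + G = (G*(-2/5 + G/5) + 4*Q) + G = (4*Q + G*(-2/5 + G/5)) + G = G + 4*Q + G*(-2/5 + G/5))
(11/(-12))*((O(3, W(2)) - 6) + 16) = (11/(-12))*(((4*(-1) + (1/5)*3**2 + (3/5)*3) - 6) + 16) = (11*(-1/12))*(((-4 + (1/5)*9 + 9/5) - 6) + 16) = -11*(((-4 + 9/5 + 9/5) - 6) + 16)/12 = -11*((-2/5 - 6) + 16)/12 = -11*(-32/5 + 16)/12 = -11/12*48/5 = -44/5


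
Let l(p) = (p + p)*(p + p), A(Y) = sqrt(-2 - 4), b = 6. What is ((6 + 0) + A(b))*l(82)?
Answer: 161376 + 26896*I*sqrt(6) ≈ 1.6138e+5 + 65882.0*I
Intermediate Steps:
A(Y) = I*sqrt(6) (A(Y) = sqrt(-6) = I*sqrt(6))
l(p) = 4*p**2 (l(p) = (2*p)*(2*p) = 4*p**2)
((6 + 0) + A(b))*l(82) = ((6 + 0) + I*sqrt(6))*(4*82**2) = (6 + I*sqrt(6))*(4*6724) = (6 + I*sqrt(6))*26896 = 161376 + 26896*I*sqrt(6)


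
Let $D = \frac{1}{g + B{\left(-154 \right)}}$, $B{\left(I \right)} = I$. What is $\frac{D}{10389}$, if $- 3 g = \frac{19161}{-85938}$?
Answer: $- \frac{28646}{45808789095} \approx -6.2534 \cdot 10^{-7}$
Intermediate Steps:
$g = \frac{2129}{28646}$ ($g = - \frac{19161 \frac{1}{-85938}}{3} = - \frac{19161 \left(- \frac{1}{85938}\right)}{3} = \left(- \frac{1}{3}\right) \left(- \frac{6387}{28646}\right) = \frac{2129}{28646} \approx 0.074321$)
$D = - \frac{28646}{4409355}$ ($D = \frac{1}{\frac{2129}{28646} - 154} = \frac{1}{- \frac{4409355}{28646}} = - \frac{28646}{4409355} \approx -0.0064966$)
$\frac{D}{10389} = - \frac{28646}{4409355 \cdot 10389} = \left(- \frac{28646}{4409355}\right) \frac{1}{10389} = - \frac{28646}{45808789095}$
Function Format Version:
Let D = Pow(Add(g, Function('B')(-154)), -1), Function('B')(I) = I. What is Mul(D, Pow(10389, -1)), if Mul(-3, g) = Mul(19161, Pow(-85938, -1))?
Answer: Rational(-28646, 45808789095) ≈ -6.2534e-7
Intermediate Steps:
g = Rational(2129, 28646) (g = Mul(Rational(-1, 3), Mul(19161, Pow(-85938, -1))) = Mul(Rational(-1, 3), Mul(19161, Rational(-1, 85938))) = Mul(Rational(-1, 3), Rational(-6387, 28646)) = Rational(2129, 28646) ≈ 0.074321)
D = Rational(-28646, 4409355) (D = Pow(Add(Rational(2129, 28646), -154), -1) = Pow(Rational(-4409355, 28646), -1) = Rational(-28646, 4409355) ≈ -0.0064966)
Mul(D, Pow(10389, -1)) = Mul(Rational(-28646, 4409355), Pow(10389, -1)) = Mul(Rational(-28646, 4409355), Rational(1, 10389)) = Rational(-28646, 45808789095)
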